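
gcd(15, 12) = 3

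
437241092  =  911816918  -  474575826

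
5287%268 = 195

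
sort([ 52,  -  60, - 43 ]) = [ - 60, - 43, 52]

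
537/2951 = 537/2951=0.18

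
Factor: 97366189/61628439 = 3^ (-1 )*20542813^( - 1)*97366189^1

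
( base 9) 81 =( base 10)73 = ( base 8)111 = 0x49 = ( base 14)53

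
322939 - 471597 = -148658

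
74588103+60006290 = 134594393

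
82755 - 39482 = 43273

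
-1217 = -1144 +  - 73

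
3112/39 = 79 + 31/39 = 79.79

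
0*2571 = 0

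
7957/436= 18 + 1/4 = 18.25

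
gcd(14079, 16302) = 741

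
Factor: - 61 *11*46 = -2^1*11^1*23^1*61^1= -30866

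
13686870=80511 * 170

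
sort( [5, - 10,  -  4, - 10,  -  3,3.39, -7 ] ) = [-10,-10,-7 , - 4,  -  3,3.39 , 5 ]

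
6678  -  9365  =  -2687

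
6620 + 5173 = 11793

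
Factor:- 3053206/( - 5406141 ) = 2^1*3^(-1)*13^(-1 )*10663^(  -  1)* 117431^1 = 234862/415857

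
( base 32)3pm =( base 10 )3894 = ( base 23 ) 787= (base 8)7466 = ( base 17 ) d81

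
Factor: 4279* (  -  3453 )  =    -  3^1*11^1*389^1*1151^1 = -14775387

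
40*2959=118360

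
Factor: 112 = 2^4*7^1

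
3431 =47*73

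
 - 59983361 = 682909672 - 742893033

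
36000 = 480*75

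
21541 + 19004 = 40545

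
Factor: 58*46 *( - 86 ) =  - 229448 = - 2^3*23^1*29^1*43^1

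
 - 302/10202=-151/5101 = - 0.03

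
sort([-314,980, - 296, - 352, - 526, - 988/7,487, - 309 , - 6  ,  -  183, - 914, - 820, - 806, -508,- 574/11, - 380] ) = [ - 914,- 820, - 806, - 526,-508, - 380,  -  352,  -  314, - 309, - 296, - 183,  -  988/7, - 574/11, - 6, 487,980]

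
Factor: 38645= 5^1*59^1*131^1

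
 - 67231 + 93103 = 25872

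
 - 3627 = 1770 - 5397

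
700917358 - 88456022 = 612461336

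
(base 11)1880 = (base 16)953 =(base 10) 2387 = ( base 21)58e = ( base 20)5J7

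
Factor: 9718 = 2^1 * 43^1 * 113^1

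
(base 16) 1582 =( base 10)5506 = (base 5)134011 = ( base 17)120f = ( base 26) 83k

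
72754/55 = 6614/5 = 1322.80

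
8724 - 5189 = 3535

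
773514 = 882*877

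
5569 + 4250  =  9819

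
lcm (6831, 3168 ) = 218592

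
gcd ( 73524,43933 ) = 1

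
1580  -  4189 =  - 2609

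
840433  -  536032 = 304401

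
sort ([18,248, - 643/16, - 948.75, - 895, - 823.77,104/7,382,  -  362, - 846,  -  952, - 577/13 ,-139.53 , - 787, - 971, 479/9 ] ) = [ -971, - 952, - 948.75, - 895, - 846, - 823.77, - 787, - 362, - 139.53 ,-577/13, - 643/16,104/7,18, 479/9,248, 382 ] 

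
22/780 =11/390 = 0.03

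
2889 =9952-7063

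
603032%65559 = 13001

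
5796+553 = 6349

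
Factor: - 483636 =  - 2^2*3^1 * 41^1 * 983^1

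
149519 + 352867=502386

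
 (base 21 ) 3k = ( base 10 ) 83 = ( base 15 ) 58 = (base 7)146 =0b1010011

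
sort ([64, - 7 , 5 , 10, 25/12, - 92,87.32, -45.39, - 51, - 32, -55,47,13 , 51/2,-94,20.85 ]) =[ - 94, - 92, - 55, - 51, - 45.39,  -  32, - 7,25/12,5, 10,13, 20.85, 51/2, 47, 64, 87.32]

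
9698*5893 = 57150314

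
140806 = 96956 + 43850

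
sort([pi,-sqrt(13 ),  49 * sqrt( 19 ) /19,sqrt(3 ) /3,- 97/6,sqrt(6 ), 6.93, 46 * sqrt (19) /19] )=[ - 97/6  ,  -  sqrt( 13 ),sqrt(3 ) /3,sqrt(6 ), pi,6.93,  46*sqrt( 19 ) /19,49 * sqrt( 19 ) /19 ] 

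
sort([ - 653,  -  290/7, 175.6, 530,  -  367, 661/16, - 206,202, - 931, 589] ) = [ - 931, - 653, - 367, - 206, - 290/7,661/16, 175.6,202,530, 589] 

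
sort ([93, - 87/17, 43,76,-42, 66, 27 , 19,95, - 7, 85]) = [ - 42,-7,-87/17, 19, 27,43, 66, 76 , 85,93, 95 ] 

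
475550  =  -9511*( - 50) 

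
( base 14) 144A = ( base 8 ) 7012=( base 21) 833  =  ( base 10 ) 3594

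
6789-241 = 6548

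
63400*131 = 8305400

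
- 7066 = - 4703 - 2363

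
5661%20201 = 5661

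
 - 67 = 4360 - 4427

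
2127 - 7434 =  - 5307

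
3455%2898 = 557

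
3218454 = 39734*81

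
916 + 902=1818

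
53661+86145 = 139806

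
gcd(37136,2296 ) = 8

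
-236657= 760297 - 996954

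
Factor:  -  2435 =-5^1*487^1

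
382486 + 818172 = 1200658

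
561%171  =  48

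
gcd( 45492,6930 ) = 6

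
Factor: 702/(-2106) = -1/3 = -  3^( - 1) 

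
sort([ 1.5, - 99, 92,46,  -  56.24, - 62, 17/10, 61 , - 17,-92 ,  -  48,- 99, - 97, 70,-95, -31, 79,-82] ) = [ - 99, - 99, - 97, - 95, -92, - 82,-62, - 56.24,  -  48, - 31, - 17, 1.5,17/10 , 46, 61, 70, 79, 92]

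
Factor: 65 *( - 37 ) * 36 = -86580 = - 2^2 * 3^2*5^1*13^1 * 37^1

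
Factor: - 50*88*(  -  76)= 334400=2^6*5^2*11^1 * 19^1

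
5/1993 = 5/1993= 0.00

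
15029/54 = 278 +17/54 = 278.31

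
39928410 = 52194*765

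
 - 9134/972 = - 4567/486 = -9.40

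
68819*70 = 4817330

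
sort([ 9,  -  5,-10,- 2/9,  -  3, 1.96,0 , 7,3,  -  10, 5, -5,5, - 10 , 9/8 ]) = [ - 10, - 10,- 10, -5,- 5,-3, - 2/9,0 , 9/8, 1.96,  3 , 5,5,7,9] 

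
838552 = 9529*88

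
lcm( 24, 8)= 24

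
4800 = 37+4763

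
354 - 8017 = -7663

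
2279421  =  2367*963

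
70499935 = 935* 75401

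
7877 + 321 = 8198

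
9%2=1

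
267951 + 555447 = 823398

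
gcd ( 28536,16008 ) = 696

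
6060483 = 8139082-2078599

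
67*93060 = 6235020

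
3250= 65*50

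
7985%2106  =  1667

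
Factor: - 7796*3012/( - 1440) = 2^ ( - 1)*3^( -1)*5^( - 1)*251^1*1949^1 = 489199/30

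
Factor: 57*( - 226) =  - 12882 = - 2^1 * 3^1*19^1*113^1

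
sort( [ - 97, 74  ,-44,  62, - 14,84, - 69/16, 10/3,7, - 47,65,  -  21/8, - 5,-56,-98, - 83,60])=[ - 98, -97 ,-83 , - 56 ,  -  47 , - 44, - 14, - 5, -69/16 ,-21/8,10/3, 7,60 , 62,65, 74, 84 ]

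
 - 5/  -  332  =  5/332=0.02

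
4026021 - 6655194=-2629173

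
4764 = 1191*4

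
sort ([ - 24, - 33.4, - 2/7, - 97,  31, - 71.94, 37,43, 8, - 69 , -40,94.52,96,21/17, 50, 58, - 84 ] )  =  [ - 97, - 84, - 71.94,  -  69, - 40, - 33.4, - 24,-2/7,21/17,8, 31,  37, 43,50,58,94.52,96]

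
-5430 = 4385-9815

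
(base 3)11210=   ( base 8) 201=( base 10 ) 129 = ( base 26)4P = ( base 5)1004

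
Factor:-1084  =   - 2^2*271^1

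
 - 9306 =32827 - 42133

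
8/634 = 4/317 = 0.01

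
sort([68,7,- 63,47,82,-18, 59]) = [ - 63,-18,7, 47, 59,68,82]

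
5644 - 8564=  - 2920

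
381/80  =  4 + 61/80 = 4.76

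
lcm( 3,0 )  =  0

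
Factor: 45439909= 45439909^1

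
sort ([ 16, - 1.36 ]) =[ - 1.36, 16 ]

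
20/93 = 20/93 =0.22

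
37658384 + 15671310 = 53329694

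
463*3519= 1629297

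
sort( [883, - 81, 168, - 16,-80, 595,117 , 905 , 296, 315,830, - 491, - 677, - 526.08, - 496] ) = [-677, - 526.08,-496, - 491 , - 81, - 80, - 16,  117,  168,296,315, 595,830, 883, 905] 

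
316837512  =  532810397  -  215972885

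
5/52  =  5/52 = 0.10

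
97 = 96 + 1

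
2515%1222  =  71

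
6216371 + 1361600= 7577971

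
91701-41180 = 50521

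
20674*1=20674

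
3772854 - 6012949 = - 2240095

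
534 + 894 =1428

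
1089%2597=1089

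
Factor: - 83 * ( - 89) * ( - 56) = - 413672  =  -2^3*7^1*83^1* 89^1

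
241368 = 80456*3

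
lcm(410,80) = 3280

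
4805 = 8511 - 3706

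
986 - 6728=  - 5742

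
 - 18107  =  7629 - 25736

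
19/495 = 19/495 = 0.04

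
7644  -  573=7071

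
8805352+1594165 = 10399517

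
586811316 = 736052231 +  - 149240915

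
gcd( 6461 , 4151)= 7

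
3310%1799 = 1511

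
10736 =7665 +3071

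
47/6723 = 47/6723 = 0.01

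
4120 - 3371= 749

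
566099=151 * 3749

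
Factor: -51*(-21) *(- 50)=-2^1*3^2*5^2 *7^1 *17^1 = - 53550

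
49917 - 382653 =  - 332736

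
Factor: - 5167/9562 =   -  2^( - 1 ) * 7^( - 1)*683^(-1)*5167^1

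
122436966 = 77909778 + 44527188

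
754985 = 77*9805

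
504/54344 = 63/6793 = 0.01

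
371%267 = 104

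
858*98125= 84191250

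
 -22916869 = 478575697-501492566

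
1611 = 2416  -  805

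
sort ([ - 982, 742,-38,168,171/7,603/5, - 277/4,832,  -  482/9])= [ - 982,-277/4,  -  482/9,-38, 171/7,603/5,168,  742,832]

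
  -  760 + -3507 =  - 4267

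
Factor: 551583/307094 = 2^( - 1)*3^3*31^1 *233^( - 1 )=837/466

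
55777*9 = 501993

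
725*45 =32625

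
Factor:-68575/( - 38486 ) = 2^( - 1 )*5^2*7^( - 1) * 13^1*211^1*2749^( - 1 ) 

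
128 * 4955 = 634240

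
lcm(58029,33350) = 2901450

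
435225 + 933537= 1368762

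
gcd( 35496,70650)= 18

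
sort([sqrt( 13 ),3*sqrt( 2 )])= [sqrt( 13),3 *sqrt( 2 )] 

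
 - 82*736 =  - 60352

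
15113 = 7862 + 7251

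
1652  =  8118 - 6466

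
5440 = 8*680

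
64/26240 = 1/410 = 0.00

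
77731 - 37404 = 40327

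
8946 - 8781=165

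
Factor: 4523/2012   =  2^( - 2)*503^( - 1 )* 4523^1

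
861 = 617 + 244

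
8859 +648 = 9507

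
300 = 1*300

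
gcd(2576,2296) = 56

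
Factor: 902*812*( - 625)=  - 457765000 = - 2^3 * 5^4*7^1*11^1*29^1*41^1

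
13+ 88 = 101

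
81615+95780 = 177395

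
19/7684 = 19/7684 = 0.00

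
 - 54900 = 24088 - 78988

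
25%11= 3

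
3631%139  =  17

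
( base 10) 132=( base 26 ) 52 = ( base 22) 60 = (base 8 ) 204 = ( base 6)340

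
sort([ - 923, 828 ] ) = [-923,828 ]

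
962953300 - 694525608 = 268427692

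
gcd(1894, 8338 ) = 2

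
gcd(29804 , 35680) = 4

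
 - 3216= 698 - 3914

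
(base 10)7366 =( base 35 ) 60G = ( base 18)14D4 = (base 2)1110011000110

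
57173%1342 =809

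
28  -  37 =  - 9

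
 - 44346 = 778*( - 57) 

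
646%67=43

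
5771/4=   5771/4=1442.75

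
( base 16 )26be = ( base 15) 2E13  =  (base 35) 83D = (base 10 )9918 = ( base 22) kai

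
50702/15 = 50702/15 = 3380.13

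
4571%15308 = 4571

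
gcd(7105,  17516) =29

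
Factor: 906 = 2^1*3^1*151^1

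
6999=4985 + 2014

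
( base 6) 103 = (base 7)54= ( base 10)39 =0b100111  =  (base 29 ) 1A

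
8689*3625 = 31497625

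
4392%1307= 471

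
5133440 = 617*8320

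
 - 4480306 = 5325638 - 9805944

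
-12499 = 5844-18343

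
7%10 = 7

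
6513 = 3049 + 3464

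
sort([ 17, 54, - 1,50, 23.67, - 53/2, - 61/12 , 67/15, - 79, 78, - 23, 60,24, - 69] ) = [-79, - 69, - 53/2,-23, - 61/12, - 1, 67/15, 17,  23.67, 24, 50, 54, 60, 78]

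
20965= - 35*( - 599 )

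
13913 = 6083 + 7830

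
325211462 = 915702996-590491534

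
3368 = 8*421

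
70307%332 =255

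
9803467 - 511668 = 9291799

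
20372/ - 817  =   - 20372/817 = - 24.94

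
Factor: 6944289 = 3^1*11^1*163^1*1291^1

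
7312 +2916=10228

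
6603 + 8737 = 15340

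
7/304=7/304  =  0.02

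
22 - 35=-13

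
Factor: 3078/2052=3/2 =2^(-1)*3^1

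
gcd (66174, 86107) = 1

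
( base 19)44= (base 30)2k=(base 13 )62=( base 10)80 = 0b1010000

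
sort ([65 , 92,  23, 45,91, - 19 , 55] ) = [  -  19,23,45,55, 65,91,92] 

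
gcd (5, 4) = 1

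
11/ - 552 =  - 1 + 541/552  =  -0.02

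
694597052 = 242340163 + 452256889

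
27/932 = 27/932  =  0.03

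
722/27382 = 361/13691 = 0.03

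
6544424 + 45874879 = 52419303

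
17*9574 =162758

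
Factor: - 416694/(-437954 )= 208347/218977  =  3^1*11^(-1) * 17^( - 1)*37^1*1171^( - 1 )*1877^1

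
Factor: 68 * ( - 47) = - 3196= - 2^2*17^1  *  47^1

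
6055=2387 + 3668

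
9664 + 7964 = 17628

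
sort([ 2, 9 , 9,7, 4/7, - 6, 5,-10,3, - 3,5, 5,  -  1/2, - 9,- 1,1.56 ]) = [ - 10 , - 9, - 6, - 3, - 1, -1/2,4/7, 1.56, 2,3, 5, 5 , 5,  7, 9, 9]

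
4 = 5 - 1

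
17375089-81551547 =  - 64176458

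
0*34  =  0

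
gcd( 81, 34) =1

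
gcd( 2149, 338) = 1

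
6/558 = 1/93 = 0.01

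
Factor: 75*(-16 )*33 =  - 39600 = -  2^4 * 3^2 *5^2*11^1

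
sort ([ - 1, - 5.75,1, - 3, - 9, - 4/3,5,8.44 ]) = [ - 9, - 5.75, - 3, - 4/3, - 1 , 1,5, 8.44]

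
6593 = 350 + 6243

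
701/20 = 35+1/20 = 35.05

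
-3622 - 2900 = - 6522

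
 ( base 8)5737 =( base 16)BDF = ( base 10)3039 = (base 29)3hn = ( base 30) 3b9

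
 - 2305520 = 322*( - 7160) 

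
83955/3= 27985  =  27985.00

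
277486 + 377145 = 654631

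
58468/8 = 14617/2 = 7308.50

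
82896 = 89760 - 6864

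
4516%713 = 238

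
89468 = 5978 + 83490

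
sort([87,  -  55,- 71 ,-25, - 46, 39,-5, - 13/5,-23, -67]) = [- 71, - 67,-55, - 46,-25,-23, - 5,- 13/5, 39, 87]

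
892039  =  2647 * 337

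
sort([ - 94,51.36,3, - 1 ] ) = [-94,-1,3,51.36 ] 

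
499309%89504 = 51789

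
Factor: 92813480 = 2^3*5^1*19^1*97^1*1259^1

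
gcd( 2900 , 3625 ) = 725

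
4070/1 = 4070 =4070.00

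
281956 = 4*70489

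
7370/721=10 + 160/721  =  10.22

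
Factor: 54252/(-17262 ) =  - 2^1*7^ (  -  1 )*11^1 = - 22/7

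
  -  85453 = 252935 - 338388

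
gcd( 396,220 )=44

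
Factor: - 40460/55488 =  - 2^ ( - 4 )*3^( - 1)*5^1*7^1 = - 35/48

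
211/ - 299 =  - 1 + 88/299  =  - 0.71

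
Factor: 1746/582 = 3 =3^1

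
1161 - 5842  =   - 4681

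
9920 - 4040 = 5880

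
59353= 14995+44358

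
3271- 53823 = -50552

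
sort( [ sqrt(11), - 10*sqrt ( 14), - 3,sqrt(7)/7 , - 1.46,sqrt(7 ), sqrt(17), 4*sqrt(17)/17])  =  [ - 10*sqrt( 14),-3, - 1.46, sqrt (7)/7,  4*sqrt(17 )/17,sqrt(7 ),sqrt( 11 ),sqrt(17 )]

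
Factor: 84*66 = 2^3*3^2*7^1*11^1 =5544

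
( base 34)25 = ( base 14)53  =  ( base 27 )2j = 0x49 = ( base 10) 73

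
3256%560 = 456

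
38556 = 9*4284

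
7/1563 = 7/1563  =  0.00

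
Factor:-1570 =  - 2^1*5^1*157^1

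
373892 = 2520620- 2146728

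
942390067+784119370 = 1726509437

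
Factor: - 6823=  - 6823^1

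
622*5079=3159138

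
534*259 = 138306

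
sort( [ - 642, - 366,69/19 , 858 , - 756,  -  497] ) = [ - 756,  -  642, -497, - 366,69/19,858]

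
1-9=  -  8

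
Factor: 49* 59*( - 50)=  - 2^1*5^2  *  7^2 * 59^1 =- 144550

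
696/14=348/7 = 49.71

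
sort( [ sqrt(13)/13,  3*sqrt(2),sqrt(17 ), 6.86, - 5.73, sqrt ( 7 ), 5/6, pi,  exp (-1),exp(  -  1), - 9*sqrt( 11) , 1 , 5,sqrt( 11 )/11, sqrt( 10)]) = [  -  9*sqrt( 11 ), - 5.73,sqrt( 13)/13,sqrt ( 11)/11, exp( - 1), exp( - 1), 5/6, 1 , sqrt(7), pi , sqrt(10), sqrt ( 17), 3*sqrt( 2) , 5, 6.86]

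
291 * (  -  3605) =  - 1049055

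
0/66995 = 0 = 0.00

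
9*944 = 8496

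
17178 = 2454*7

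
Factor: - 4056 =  - 2^3*3^1*13^2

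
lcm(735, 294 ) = 1470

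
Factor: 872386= 2^1 * 37^1*11789^1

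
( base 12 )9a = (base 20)5I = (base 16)76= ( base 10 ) 118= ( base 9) 141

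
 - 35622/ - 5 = 7124 + 2/5 = 7124.40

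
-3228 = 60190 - 63418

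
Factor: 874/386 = 437/193 =19^1*23^1*193^ (  -  1)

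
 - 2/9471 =-1 + 9469/9471 = -0.00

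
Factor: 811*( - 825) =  - 3^1*5^2*11^1*811^1 = - 669075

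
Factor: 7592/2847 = 2^3*3^(-1 ) = 8/3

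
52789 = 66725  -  13936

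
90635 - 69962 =20673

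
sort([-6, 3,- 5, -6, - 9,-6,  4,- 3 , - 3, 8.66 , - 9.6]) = [-9.6,  -  9 , - 6 ,  -  6, - 6, - 5, - 3, - 3, 3, 4,8.66]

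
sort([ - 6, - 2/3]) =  [  -  6, - 2/3 ]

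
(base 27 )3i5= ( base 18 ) 84E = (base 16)a76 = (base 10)2678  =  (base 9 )3605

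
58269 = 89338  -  31069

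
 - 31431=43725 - 75156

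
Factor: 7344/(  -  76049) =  - 2^4*3^3*17^1*113^( - 1 )*673^ ( - 1) 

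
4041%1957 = 127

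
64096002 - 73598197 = - 9502195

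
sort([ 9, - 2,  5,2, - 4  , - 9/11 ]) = [ - 4, - 2, - 9/11,2,5,9]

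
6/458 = 3/229 = 0.01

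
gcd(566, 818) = 2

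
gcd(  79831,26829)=1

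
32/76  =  8/19 = 0.42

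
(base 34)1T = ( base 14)47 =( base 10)63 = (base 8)77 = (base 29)25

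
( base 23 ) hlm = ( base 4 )2110122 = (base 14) 3666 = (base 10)9498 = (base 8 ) 22432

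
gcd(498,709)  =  1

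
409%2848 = 409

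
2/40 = 1/20 = 0.05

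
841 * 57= 47937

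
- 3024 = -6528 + 3504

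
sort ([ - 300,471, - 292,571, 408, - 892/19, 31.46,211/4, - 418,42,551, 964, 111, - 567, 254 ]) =[ - 567, - 418, - 300,  -  292, - 892/19, 31.46,42,211/4,111, 254,408, 471,551, 571, 964 ]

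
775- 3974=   -  3199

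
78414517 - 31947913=46466604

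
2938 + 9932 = 12870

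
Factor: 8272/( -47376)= - 3^ ( - 2)*7^(  -  1)*11^1 =- 11/63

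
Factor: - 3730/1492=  - 2^( -1 )*5^1= - 5/2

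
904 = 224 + 680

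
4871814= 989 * 4926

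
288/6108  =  24/509 = 0.05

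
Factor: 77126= 2^1*7^2* 787^1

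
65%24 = 17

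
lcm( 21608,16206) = 64824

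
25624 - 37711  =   - 12087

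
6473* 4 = 25892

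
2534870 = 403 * 6290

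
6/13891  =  6/13891= 0.00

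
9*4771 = 42939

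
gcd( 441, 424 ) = 1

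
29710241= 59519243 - 29809002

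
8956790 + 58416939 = 67373729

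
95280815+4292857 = 99573672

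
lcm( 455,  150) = 13650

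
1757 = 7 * 251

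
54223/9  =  54223/9 = 6024.78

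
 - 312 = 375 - 687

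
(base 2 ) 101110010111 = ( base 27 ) 41o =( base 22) 62j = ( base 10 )2967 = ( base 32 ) 2sn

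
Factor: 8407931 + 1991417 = 2^2  *  229^1 *11353^1 = 10399348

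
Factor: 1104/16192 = 3/44 = 2^( - 2 ) *3^1*11^(-1)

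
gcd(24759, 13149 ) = 27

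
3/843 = 1/281 = 0.00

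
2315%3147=2315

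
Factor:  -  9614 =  - 2^1*11^1*19^1*23^1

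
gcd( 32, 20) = 4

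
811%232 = 115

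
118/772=59/386  =  0.15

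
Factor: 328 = 2^3*41^1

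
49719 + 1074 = 50793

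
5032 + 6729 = 11761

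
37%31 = 6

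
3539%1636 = 267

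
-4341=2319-6660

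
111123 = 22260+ 88863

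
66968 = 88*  761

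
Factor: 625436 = 2^2*7^2*3191^1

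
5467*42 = 229614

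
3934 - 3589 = 345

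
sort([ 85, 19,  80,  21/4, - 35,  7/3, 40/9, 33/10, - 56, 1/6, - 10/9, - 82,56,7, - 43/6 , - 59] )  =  [ - 82, - 59, - 56 ,- 35,  -  43/6, - 10/9,1/6,  7/3,33/10,40/9,  21/4, 7, 19, 56, 80,85 ] 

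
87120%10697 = 1544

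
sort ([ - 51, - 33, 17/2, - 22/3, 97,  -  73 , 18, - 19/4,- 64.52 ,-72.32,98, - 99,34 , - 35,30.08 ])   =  [ - 99 ,- 73, - 72.32, - 64.52  , - 51, - 35, - 33, - 22/3, - 19/4,17/2, 18,  30.08,34,97,98 ]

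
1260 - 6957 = -5697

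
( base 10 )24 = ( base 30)O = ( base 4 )120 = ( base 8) 30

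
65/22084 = 65/22084 = 0.00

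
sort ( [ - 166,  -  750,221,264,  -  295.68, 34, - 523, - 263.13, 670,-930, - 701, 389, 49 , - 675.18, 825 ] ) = [ - 930,- 750, - 701 , - 675.18 , -523, - 295.68,  -  263.13, - 166, 34,49,221, 264, 389,  670, 825]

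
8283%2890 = 2503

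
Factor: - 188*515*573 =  - 55477860 = -2^2*3^1*5^1*47^1*103^1*191^1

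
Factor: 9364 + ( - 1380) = 7984  =  2^4*499^1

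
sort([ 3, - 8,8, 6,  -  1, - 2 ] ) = [ - 8, - 2, - 1,3, 6,8]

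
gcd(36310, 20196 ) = 2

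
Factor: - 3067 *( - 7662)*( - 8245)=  - 193752173730 = - 2^1 * 3^1*5^1*17^1*97^1 * 1277^1*3067^1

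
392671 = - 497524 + 890195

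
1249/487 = 1249/487 = 2.56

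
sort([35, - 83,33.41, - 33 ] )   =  [-83 ,-33 , 33.41,35 ] 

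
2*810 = 1620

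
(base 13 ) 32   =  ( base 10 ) 41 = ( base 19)23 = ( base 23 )1i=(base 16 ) 29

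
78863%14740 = 5163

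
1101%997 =104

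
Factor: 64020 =2^2*3^1*5^1 * 11^1*97^1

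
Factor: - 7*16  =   - 2^4 *7^1 = - 112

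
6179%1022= 47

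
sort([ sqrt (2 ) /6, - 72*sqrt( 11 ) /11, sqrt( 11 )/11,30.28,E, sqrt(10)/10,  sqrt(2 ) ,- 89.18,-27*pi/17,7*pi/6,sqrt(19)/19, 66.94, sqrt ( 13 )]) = [ - 89.18 , -72*sqrt(  11)/11, -27*pi/17,sqrt(19 ) /19,sqrt( 2 )/6,sqrt(11 ) /11, sqrt( 10 )/10,sqrt (2) , E,sqrt( 13) , 7*pi/6,30.28  ,  66.94]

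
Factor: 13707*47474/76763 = 650726118/76763 = 2^1*3^2*7^1*29^( - 1)*  1523^1  *  2647^(-1)*3391^1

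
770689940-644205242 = 126484698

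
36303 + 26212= 62515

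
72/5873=72/5873 = 0.01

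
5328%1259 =292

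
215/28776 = 215/28776   =  0.01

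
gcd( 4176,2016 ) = 144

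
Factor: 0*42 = 0^1 = 0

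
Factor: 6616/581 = 2^3 * 7^(-1)*83^( - 1)*827^1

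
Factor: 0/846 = 0  =  0^1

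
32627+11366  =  43993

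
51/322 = 51/322 = 0.16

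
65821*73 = 4804933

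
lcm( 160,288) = 1440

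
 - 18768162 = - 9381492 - 9386670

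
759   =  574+185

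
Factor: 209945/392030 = 211/394 = 2^( - 1)*197^(-1 )*211^1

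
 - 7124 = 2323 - 9447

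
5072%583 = 408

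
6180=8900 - 2720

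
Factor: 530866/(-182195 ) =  - 2^1*5^( - 1)*7^2 * 13^(-1)*2803^ ( - 1)*5417^1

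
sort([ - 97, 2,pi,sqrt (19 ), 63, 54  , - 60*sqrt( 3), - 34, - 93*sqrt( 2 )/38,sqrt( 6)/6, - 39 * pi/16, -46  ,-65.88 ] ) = [ - 60*sqrt(3 ),  -  97, - 65.88, - 46, - 34, - 39*pi/16, - 93*sqrt (2)/38,sqrt( 6)/6 , 2,  pi,sqrt( 19 ),54,63]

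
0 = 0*7531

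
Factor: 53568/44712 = 248/207 = 2^3*3^ ( - 2)*23^( - 1)*31^1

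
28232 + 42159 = 70391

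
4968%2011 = 946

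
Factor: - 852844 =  - 2^2*101^1*2111^1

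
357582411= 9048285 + 348534126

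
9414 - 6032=3382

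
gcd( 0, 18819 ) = 18819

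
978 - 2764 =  - 1786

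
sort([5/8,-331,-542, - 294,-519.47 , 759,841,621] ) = [ - 542, - 519.47, - 331 , - 294, 5/8, 621,  759,  841]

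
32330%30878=1452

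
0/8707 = 0 = 0.00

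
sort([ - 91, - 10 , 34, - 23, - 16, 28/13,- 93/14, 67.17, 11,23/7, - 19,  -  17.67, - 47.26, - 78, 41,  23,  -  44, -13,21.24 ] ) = [  -  91, - 78, - 47.26, - 44,  -  23, - 19,-17.67, - 16, - 13,  -  10,  -  93/14,  28/13, 23/7,  11, 21.24,23,  34,41, 67.17 ]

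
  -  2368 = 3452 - 5820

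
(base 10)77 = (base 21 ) 3E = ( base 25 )32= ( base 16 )4D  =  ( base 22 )3B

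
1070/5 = 214  =  214.00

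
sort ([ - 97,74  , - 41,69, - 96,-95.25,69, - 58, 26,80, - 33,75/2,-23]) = [ - 97, - 96,-95.25, - 58,-41 , - 33 , - 23 , 26, 75/2, 69, 69,74, 80]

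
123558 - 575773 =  - 452215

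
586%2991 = 586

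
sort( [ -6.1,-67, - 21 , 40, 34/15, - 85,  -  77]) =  [-85,- 77,-67, - 21, - 6.1, 34/15,40] 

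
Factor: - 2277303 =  - 3^1*7^1*17^1*6379^1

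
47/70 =47/70 = 0.67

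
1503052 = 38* 39554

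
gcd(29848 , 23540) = 4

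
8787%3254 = 2279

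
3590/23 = 156+2/23 = 156.09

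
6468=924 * 7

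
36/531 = 4/59 = 0.07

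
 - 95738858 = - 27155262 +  - 68583596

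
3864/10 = 1932/5 = 386.40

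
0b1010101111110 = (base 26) 83g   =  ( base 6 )41250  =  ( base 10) 5502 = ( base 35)4H7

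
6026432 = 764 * 7888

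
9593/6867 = 9593/6867  =  1.40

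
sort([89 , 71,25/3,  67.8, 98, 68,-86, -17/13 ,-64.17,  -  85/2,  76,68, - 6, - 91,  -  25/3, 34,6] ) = [ - 91,-86, - 64.17, - 85/2 ,-25/3 ,  -  6,-17/13,6,25/3,34,67.8, 68, 68,71,76, 89,98] 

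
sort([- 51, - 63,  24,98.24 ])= [-63, - 51,24,98.24]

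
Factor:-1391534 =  - 2^1 * 241^1*2887^1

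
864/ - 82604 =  - 216/20651  =  - 0.01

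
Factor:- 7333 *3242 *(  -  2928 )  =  69609059808 =2^5*3^1* 61^1*1621^1 * 7333^1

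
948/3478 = 474/1739 =0.27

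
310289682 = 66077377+244212305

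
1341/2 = 1341/2  =  670.50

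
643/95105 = 643/95105 = 0.01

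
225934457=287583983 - 61649526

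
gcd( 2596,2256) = 4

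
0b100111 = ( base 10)39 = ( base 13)30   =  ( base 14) 2B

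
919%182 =9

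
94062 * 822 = 77318964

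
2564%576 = 260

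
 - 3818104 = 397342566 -401160670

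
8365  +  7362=15727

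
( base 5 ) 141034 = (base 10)5769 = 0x1689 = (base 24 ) a09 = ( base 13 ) 281A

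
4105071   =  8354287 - 4249216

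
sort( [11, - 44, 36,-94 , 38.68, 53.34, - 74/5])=[-94, - 44, - 74/5, 11, 36,38.68, 53.34 ] 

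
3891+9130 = 13021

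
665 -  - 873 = 1538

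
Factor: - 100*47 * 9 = - 42300 = -2^2 * 3^2*5^2*47^1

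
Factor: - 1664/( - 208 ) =2^3 =8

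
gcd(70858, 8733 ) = 71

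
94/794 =47/397 = 0.12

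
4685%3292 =1393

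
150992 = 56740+94252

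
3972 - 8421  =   - 4449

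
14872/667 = 22+198/667 =22.30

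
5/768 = 5/768 =0.01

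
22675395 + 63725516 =86400911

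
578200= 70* 8260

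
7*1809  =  12663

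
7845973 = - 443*( - 17711 )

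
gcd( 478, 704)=2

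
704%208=80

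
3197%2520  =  677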